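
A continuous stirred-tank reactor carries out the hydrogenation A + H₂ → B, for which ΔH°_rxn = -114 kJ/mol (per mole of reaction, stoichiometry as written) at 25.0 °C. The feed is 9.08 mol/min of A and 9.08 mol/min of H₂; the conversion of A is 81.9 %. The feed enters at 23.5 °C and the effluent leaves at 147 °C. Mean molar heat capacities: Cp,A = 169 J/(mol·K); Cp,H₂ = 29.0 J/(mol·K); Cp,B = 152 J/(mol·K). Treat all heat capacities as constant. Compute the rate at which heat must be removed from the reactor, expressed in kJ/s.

Extent of reaction ξ = 0.819 × 9.08 = 7.4365 mol/min
Reaction term: ξ·ΔH°_rxn = 7.4365 × -114 = -847.76 kJ/min
Sensible, feed 23.5→25 °C: 2.6968 kJ/min
Outlet flows (mol/min): A 1.6435, H₂ 1.6435, B 7.4365
Sensible, products 25→147 °C: 177.6 kJ/min
Q = ΔH = -667.46 kJ/min = -11.124 kW
Heat removed = 11.124 kJ/s

Q_out = 11.1 kJ/s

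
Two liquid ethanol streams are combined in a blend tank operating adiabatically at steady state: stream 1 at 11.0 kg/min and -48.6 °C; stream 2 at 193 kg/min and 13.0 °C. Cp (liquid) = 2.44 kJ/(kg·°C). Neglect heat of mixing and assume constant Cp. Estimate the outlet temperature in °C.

No heat crosses the boundary, so H_out = H_in.
T_out = Σ ṁᵢCp,ᵢTᵢ / Σ ṁᵢCp,ᵢ
      = 4817.5 / 497.76 = 9.6784 °C

T_out = 9.68 °C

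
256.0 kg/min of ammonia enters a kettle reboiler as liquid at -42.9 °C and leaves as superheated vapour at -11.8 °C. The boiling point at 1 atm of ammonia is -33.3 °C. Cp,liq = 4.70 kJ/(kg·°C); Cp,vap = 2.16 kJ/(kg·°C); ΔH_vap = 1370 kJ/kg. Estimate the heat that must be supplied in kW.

Q = 6240 kW

liquid -42.9→-33.3 °C: 45.12 kJ/kg
vaporisation at -33.3 °C: 1370 kJ/kg
vapour -33.3→-11.8 °C: 46.44 kJ/kg
Δh = 45.12 + 1370 + 46.44 = 1461.6 kJ/kg
Q = ṁ·Δh = 256.0 kg/min × 1461.6 kJ/kg = 374160 kJ/min
|Q| = 6236 kW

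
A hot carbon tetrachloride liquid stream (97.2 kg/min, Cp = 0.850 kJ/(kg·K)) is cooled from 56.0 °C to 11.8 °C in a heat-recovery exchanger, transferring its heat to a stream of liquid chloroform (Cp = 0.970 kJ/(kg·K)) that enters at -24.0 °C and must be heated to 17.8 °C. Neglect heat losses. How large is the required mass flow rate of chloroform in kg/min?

Heat released by hot stream: Q = 97.2 × 0.850 × (56.0 − 11.8) = 3651.8 kJ/min
Energy balance on cold side (adiabatic exchanger): Q = ṁ_c·Cp_c·(T_c,out − T_c,in)
ṁ_c = 3651.8 / [0.970 × (17.8 − -24.0)] = 90.066 kg/min

ṁ_c = 90.1 kg/min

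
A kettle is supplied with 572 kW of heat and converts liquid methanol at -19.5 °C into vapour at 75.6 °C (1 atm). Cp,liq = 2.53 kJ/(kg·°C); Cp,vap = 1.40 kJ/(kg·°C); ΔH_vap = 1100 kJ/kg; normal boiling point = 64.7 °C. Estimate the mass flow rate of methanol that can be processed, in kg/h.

Δh = 2.53×(64.7−-19.5) + 1100 + 1.40×(75.6−64.7) = 1328.3 kJ/kg
Q = 572 kW = 572 kJ/s = 2.0592e+06 kJ/h
ṁ = Q/Δh = 2.0592e+06 / 1328.3 = 1550.3 kg/h

ṁ = 1550 kg/h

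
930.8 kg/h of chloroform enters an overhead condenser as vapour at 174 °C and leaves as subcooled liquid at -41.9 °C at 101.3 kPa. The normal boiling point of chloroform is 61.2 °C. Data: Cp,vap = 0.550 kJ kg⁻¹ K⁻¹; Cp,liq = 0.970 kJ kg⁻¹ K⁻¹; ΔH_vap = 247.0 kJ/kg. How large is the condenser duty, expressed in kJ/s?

Q_c = 106 kJ/s

vapour 174→61.2 °C: -62.04 kJ/kg
condensation at 61.2 °C: -247 kJ/kg
liquid 61.2→-41.9 °C: -100.01 kJ/kg
Δh = -62.04 + -247 + -100.01 = -409.05 kJ/kg
Q = ṁ·Δh = 930.8 kg/h × -409.05 kJ/kg = -380740 kJ/h
|Q| = 105.76 kW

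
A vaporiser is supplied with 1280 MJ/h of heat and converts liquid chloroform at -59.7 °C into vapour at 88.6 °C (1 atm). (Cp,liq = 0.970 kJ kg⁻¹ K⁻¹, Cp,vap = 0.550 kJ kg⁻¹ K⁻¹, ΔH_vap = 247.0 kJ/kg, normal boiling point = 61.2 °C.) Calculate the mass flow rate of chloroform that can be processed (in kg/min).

Δh = 0.970×(61.2−-59.7) + 247.0 + 0.550×(88.6−61.2) = 379.34 kJ/kg
Q = 1280 MJ/h = 355.56 kJ/s = 21333 kJ/min
ṁ = Q/Δh = 21333 / 379.34 = 56.238 kg/min

ṁ = 56.2 kg/min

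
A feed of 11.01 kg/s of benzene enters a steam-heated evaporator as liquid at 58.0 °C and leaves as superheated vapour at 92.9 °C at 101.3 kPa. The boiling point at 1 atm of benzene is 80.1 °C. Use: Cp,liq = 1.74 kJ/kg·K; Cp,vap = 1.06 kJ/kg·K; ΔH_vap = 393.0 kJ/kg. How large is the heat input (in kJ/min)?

liquid 58.0→80.1 °C: 38.454 kJ/kg
vaporisation at 80.1 °C: 393 kJ/kg
vapour 80.1→92.9 °C: 13.568 kJ/kg
Δh = 38.454 + 393 + 13.568 = 445.02 kJ/kg
Q = ṁ·Δh = 11.01 kg/s × 445.02 kJ/kg = 4899.7 kJ/s
|Q| = 4899.7 kW = 293980 kJ/min

Q = 294000 kJ/min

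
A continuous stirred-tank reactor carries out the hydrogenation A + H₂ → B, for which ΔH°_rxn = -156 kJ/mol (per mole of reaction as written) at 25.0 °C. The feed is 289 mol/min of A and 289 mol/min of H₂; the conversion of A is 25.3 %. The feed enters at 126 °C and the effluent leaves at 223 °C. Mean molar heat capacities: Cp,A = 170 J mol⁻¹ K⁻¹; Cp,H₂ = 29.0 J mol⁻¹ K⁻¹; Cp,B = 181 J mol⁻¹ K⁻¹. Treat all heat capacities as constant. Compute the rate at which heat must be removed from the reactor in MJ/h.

Extent of reaction ξ = 0.253 × 289 = 73.117 mol/min
Reaction term: ξ·ΔH°_rxn = 73.117 × -156 = -11406 kJ/min
Sensible, feed 126→25 °C: -5808.6 kJ/min
Outlet flows (mol/min): A 215.88, H₂ 215.88, B 73.117
Sensible, products 25→223 °C: 11127 kJ/min
Q = ΔH = -6088.3 kJ/min = -101.47 kW
Heat removed = 365.3 MJ/h

Q_out = 365 MJ/h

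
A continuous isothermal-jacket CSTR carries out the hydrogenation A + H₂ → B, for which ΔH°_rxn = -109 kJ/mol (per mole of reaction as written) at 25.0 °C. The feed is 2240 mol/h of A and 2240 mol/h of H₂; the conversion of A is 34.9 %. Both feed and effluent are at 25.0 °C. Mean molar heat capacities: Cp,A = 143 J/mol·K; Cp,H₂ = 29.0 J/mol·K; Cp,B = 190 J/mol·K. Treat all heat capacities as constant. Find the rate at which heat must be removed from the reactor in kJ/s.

Extent of reaction ξ = 0.349 × 2240 = 781.76 mol/h
Reaction term: ξ·ΔH°_rxn = 781.76 × -109 = -85212 kJ/h
Q = ΔH = -85212 kJ/h = -23.67 kW
Heat removed = 23.67 kJ/s

Q_out = 23.7 kJ/s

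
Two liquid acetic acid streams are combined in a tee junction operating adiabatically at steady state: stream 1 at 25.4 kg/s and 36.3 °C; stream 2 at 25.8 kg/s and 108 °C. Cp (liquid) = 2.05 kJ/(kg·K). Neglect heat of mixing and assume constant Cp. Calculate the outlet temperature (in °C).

T_out = 72.4 °C

Adiabatic, steady state ⇒ Σ ṁᵢCp,ᵢ(T_out − Tᵢ) = 0
Σ ṁᵢCp,ᵢTᵢ = 25.4×2.05×36.3 + 25.8×2.05×108 = 7602.3
Σ ṁᵢCp,ᵢ = 25.4×2.05 + 25.8×2.05 = 104.96
T_out = 7602.3 / 104.96 = 72.43 °C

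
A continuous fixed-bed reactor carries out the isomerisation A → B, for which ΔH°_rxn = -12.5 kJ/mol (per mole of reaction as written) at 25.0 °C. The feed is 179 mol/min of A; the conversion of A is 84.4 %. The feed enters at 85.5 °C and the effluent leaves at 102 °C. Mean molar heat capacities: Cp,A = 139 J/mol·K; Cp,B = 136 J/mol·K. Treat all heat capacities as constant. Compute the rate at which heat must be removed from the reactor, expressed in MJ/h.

Q_out = 90.8 MJ/h

Extent of reaction ξ = 0.844 × 179 = 151.08 mol/min
Reaction term: ξ·ΔH°_rxn = 151.08 × -12.5 = -1888.4 kJ/min
Sensible, feed 85.5→25 °C: -1505.3 kJ/min
Outlet flows (mol/min): A 27.924, B 151.08
Sensible, products 25→102 °C: 1880.9 kJ/min
Q = ΔH = -1512.8 kJ/min = -25.214 kW
Heat removed = 90.769 MJ/h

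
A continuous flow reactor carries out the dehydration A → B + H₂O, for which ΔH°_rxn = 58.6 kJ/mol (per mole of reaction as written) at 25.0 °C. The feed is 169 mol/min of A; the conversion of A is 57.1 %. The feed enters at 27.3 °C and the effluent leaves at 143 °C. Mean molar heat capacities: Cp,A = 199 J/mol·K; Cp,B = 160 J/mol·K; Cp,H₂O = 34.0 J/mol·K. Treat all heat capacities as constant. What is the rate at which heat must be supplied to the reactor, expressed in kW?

Extent of reaction ξ = 0.571 × 169 = 96.499 mol/min
Reaction term: ξ·ΔH°_rxn = 96.499 × 58.6 = 5654.8 kJ/min
Sensible, feed 27.3→25 °C: -77.351 kJ/min
Outlet flows (mol/min): A 72.501, B 96.499, H₂O 96.499
Sensible, products 25→143 °C: 3911.5 kJ/min
Q = ΔH = 9489 kJ/min = 158.15 kW
Heat supplied = 158.15 kW

Q_in = 158 kW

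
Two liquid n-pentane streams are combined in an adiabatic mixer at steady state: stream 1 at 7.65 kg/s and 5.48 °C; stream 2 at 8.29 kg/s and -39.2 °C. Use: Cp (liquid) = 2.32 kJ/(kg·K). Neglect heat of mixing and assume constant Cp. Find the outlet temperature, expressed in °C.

Energy balance with Q = 0: Σ ṁᵢCp,ᵢ(T_out − Tᵢ) = 0
Σ ṁᵢCp,ᵢTᵢ = 7.65×2.32×5.48 + 8.29×2.32×-39.2 = -656.67
Σ ṁᵢCp,ᵢ = 7.65×2.32 + 8.29×2.32 = 36.981
T_out = -656.67 / 36.981 = -17.757 °C

T_out = -17.8 °C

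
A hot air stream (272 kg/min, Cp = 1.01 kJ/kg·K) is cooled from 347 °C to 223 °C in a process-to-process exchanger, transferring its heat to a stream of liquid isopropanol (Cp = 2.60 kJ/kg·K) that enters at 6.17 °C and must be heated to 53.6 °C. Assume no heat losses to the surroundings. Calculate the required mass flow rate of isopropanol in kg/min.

ṁ_c = 276 kg/min

Heat released by hot stream: Q = 272 × 1.01 × (347 − 223) = 34065 kJ/min
Energy balance on cold side (adiabatic exchanger): Q = ṁ_c·Cp_c·(T_c,out − T_c,in)
ṁ_c = 34065 / [2.60 × (53.6 − 6.17)] = 276.24 kg/min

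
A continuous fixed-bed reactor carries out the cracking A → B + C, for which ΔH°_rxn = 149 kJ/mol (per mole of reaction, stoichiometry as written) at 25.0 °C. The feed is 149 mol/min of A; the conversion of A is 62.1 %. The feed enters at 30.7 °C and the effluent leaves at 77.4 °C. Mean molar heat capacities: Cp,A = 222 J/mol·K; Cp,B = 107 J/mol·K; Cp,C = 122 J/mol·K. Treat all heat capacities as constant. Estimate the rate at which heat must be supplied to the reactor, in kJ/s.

Extent of reaction ξ = 0.621 × 149 = 92.529 mol/min
Reaction term: ξ·ΔH°_rxn = 92.529 × 149 = 13787 kJ/min
Sensible, feed 30.7→25 °C: -188.54 kJ/min
Outlet flows (mol/min): A 56.471, B 92.529, C 92.529
Sensible, products 25→77.4 °C: 1767.2 kJ/min
Q = ΔH = 15366 kJ/min = 256.09 kW
Heat supplied = 256.09 kJ/s

Q_in = 256 kJ/s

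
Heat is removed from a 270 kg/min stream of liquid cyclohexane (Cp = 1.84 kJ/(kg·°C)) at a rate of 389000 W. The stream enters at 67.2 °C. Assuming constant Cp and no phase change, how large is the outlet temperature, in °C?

Q = 389000 W = 23340 kJ/min
ΔT = Q/(ṁ·Cp) = 23340/(270×1.84) = 46.981 K
T_out = 67.2 − 46.981 = 20.219 °C

T_out = 20.2 °C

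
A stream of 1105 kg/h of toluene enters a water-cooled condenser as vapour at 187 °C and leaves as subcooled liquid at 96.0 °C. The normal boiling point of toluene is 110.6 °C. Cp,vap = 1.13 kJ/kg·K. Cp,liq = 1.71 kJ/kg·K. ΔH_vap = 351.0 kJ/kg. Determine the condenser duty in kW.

vapour 187→110.6 °C: -86.332 kJ/kg
condensation at 110.6 °C: -351 kJ/kg
liquid 110.6→96.0 °C: -24.966 kJ/kg
Δh = -86.332 + -351 + -24.966 = -462.3 kJ/kg
Q = ṁ·Δh = 1105 kg/h × -462.3 kJ/kg = -510840 kJ/h
|Q| = 141.9 kW

Q_c = 142 kW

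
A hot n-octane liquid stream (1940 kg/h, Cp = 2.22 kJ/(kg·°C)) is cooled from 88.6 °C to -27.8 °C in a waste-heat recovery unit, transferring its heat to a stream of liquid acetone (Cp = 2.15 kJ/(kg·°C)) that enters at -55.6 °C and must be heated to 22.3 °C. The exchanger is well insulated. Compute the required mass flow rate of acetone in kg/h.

ṁ_c = 2990 kg/h

Heat released by hot stream: Q = 1940 × 2.22 × (88.6 − -27.8) = 501310 kJ/h
Energy balance on cold side (adiabatic exchanger): Q = ṁ_c·Cp_c·(T_c,out − T_c,in)
ṁ_c = 501310 / [2.15 × (22.3 − -55.6)] = 2993.2 kg/h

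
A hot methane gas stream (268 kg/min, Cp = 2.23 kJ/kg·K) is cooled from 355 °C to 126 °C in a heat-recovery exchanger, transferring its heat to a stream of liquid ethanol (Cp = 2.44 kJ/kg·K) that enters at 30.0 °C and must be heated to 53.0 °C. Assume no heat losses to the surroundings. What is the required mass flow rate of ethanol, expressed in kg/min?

Heat released by hot stream: Q = 268 × 2.23 × (355 − 126) = 136860 kJ/min
Energy balance on cold side (adiabatic exchanger): Q = ṁ_c·Cp_c·(T_c,out − T_c,in)
ṁ_c = 136860 / [2.44 × (53.0 − 30.0)] = 2438.7 kg/min

ṁ_c = 2440 kg/min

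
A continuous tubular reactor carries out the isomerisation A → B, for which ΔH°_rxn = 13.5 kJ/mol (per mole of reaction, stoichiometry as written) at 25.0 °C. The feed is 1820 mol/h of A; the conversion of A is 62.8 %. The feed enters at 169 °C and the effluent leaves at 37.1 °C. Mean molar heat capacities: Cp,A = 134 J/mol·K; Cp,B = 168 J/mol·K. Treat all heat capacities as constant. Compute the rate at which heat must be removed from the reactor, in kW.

Q_out = 4.52 kW

Extent of reaction ξ = 0.628 × 1820 = 1143 mol/h
Reaction term: ξ·ΔH°_rxn = 1143 × 13.5 = 15430 kJ/h
Sensible, feed 169→25 °C: -35119 kJ/h
Outlet flows (mol/h): A 677.04, B 1143
Sensible, products 25→37.1 °C: 3421.2 kJ/h
Q = ΔH = -16268 kJ/h = -4.5188 kW
Heat removed = 4.5188 kW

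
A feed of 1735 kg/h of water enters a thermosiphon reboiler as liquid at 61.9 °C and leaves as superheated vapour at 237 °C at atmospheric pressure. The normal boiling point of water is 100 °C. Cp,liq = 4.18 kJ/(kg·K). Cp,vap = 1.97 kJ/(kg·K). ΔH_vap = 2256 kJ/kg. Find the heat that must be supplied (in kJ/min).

Q = 77600 kJ/min

liquid 61.9→100 °C: 159.26 kJ/kg
vaporisation at 100 °C: 2256 kJ/kg
vapour 100→237 °C: 269.89 kJ/kg
Δh = 159.26 + 2256 + 269.89 = 2685.1 kJ/kg
Q = ṁ·Δh = 1735 kg/h × 2685.1 kJ/kg = 4.6587e+06 kJ/h
|Q| = 1294.1 kW = 77646 kJ/min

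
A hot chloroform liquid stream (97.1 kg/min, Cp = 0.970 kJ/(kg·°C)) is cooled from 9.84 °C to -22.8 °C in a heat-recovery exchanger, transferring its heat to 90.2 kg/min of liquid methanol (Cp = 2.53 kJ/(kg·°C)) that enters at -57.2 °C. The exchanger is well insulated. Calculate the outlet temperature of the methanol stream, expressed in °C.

T_c,out = -43.7 °C

Heat released by hot stream: Q = 97.1 × 0.970 × (9.84 − -22.8) = 3074.3 kJ/min
Energy balance on cold side (adiabatic exchanger): Q = ṁ_c·Cp_c·(T_c,out − T_c,in)
T_c,out = -57.2 + 3074.3/(90.2 × 2.53) = -43.729 °C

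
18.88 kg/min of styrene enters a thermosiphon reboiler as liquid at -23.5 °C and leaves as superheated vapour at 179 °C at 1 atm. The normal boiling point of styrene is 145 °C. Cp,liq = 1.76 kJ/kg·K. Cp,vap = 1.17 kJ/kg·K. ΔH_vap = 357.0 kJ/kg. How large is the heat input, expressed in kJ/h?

Q = 785000 kJ/h

liquid -23.5→145 °C: 296.56 kJ/kg
vaporisation at 145 °C: 357 kJ/kg
vapour 145→179 °C: 39.78 kJ/kg
Δh = 296.56 + 357 + 39.78 = 693.34 kJ/kg
Q = ṁ·Δh = 18.88 kg/min × 693.34 kJ/kg = 13090 kJ/min
|Q| = 218.17 kW = 785420 kJ/h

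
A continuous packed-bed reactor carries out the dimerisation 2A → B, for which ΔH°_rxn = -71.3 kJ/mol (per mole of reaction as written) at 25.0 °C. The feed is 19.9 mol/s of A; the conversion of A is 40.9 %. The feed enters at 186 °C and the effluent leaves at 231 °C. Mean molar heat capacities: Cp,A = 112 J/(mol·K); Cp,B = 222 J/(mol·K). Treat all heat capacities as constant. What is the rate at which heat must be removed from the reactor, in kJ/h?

Extent of reaction ξ = 0.409 × 19.9 / 2 = 4.0695 mol/s
Reaction term: ξ·ΔH°_rxn = 4.0695 × -71.3 = -290.16 kJ/s
Sensible, feed 186→25 °C: -358.84 kJ/s
Outlet flows (mol/s): A 11.761, B 4.0695
Sensible, products 25→231 °C: 457.46 kJ/s
Q = ΔH = -191.54 kJ/s = -191.54 kW
Heat removed = 689540 kJ/h

Q_out = 690000 kJ/h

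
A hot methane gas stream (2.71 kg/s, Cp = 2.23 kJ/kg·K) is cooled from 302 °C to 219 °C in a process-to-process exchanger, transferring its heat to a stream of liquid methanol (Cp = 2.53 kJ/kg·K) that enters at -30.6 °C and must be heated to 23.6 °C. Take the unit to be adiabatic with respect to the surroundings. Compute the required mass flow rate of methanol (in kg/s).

Heat released by hot stream: Q = 2.71 × 2.23 × (302 − 219) = 501.59 kJ/s
Energy balance on cold side (adiabatic exchanger): Q = ṁ_c·Cp_c·(T_c,out − T_c,in)
ṁ_c = 501.59 / [2.53 × (23.6 − -30.6)] = 3.6579 kg/s

ṁ_c = 3.66 kg/s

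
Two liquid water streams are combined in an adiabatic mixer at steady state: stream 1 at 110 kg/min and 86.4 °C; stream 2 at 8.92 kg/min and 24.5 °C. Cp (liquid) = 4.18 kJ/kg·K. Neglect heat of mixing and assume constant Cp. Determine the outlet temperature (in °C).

T_out = 81.8 °C

No heat crosses the boundary, so H_out = H_in.
T_out = Σ ṁᵢCp,ᵢTᵢ / Σ ṁᵢCp,ᵢ
      = 40640 / 497.09 = 81.757 °C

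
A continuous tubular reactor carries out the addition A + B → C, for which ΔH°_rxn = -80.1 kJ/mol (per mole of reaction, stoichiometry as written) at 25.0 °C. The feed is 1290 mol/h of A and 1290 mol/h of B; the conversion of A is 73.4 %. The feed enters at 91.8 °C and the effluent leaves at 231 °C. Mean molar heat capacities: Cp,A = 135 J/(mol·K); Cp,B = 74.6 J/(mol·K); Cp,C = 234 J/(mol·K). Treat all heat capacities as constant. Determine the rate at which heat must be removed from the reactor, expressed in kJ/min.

Q_out = 557 kJ/min

Extent of reaction ξ = 0.734 × 1290 = 946.86 mol/h
Reaction term: ξ·ΔH°_rxn = 946.86 × -80.1 = -75843 kJ/h
Sensible, feed 91.8→25 °C: -18062 kJ/h
Outlet flows (mol/h): A 343.14, B 343.14, C 946.86
Sensible, products 25→231 °C: 60458 kJ/h
Q = ΔH = -33447 kJ/h = -9.2908 kW
Heat removed = 557.45 kJ/min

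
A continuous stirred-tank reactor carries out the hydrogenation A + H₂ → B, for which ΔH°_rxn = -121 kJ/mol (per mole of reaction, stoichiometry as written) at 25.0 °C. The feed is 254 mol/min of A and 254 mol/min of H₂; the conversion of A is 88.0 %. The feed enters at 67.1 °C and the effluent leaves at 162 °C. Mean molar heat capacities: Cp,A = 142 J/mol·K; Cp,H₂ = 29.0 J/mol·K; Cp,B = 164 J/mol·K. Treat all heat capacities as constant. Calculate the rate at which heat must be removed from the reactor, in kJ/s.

Q_out = 386 kJ/s

Extent of reaction ξ = 0.880 × 254 = 223.52 mol/min
Reaction term: ξ·ΔH°_rxn = 223.52 × -121 = -27046 kJ/min
Sensible, feed 67.1→25 °C: -1828.6 kJ/min
Outlet flows (mol/min): A 30.48, H₂ 30.48, B 223.52
Sensible, products 25→162 °C: 5736.1 kJ/min
Q = ΔH = -23138 kJ/min = -385.64 kW
Heat removed = 385.64 kJ/s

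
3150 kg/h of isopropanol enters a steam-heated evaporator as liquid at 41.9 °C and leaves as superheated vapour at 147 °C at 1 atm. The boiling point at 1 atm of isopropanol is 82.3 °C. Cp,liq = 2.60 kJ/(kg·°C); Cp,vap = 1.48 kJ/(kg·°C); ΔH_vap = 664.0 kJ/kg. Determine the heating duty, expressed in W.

Q = 757000 W

liquid 41.9→82.3 °C: 105.04 kJ/kg
vaporisation at 82.3 °C: 664 kJ/kg
vapour 82.3→147 °C: 95.756 kJ/kg
Δh = 105.04 + 664 + 95.756 = 864.8 kJ/kg
Q = ṁ·Δh = 3150 kg/h × 864.8 kJ/kg = 2.7241e+06 kJ/h
|Q| = 756.7 kW = 756700 W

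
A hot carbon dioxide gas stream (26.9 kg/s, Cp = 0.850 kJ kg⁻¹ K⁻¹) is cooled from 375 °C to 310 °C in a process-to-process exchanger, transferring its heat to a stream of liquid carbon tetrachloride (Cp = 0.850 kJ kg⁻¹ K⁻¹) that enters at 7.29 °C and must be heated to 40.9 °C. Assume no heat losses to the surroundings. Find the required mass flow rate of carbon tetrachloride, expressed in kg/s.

ṁ_c = 52.0 kg/s

Heat released by hot stream: Q = 26.9 × 0.850 × (375 − 310) = 1486.2 kJ/s
Energy balance on cold side (adiabatic exchanger): Q = ṁ_c·Cp_c·(T_c,out − T_c,in)
ṁ_c = 1486.2 / [0.850 × (40.9 − 7.29)] = 52.023 kg/s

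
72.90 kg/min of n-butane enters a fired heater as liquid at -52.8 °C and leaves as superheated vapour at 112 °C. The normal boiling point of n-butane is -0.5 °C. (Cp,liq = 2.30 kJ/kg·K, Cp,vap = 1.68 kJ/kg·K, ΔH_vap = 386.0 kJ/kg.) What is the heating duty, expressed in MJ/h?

liquid -52.8→-0.5 °C: 120.29 kJ/kg
vaporisation at -0.5 °C: 386 kJ/kg
vapour -0.5→112 °C: 189 kJ/kg
Δh = 120.29 + 386 + 189 = 695.29 kJ/kg
Q = ṁ·Δh = 72.90 kg/min × 695.29 kJ/kg = 50687 kJ/min
|Q| = 844.78 kW = 3041.2 MJ/h

Q = 3040 MJ/h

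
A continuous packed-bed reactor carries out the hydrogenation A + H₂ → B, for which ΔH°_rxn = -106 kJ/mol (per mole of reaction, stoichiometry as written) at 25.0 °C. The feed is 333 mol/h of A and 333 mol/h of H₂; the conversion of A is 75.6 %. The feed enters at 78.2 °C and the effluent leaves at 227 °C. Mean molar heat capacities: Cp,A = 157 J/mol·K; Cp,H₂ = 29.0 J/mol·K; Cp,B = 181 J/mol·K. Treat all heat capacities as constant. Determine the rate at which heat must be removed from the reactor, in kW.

Extent of reaction ξ = 0.756 × 333 = 251.75 mol/h
Reaction term: ξ·ΔH°_rxn = 251.75 × -106 = -26685 kJ/h
Sensible, feed 78.2→25 °C: -3295.1 kJ/h
Outlet flows (mol/h): A 81.252, H₂ 81.252, B 251.75
Sensible, products 25→227 °C: 12257 kJ/h
Q = ΔH = -17723 kJ/h = -4.9231 kW
Heat removed = 4.9231 kW

Q_out = 4.92 kW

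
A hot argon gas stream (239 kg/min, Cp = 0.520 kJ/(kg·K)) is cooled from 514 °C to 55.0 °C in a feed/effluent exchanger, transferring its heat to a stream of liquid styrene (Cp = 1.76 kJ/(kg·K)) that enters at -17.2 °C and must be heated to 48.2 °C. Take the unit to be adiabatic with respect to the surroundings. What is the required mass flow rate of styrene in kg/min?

ṁ_c = 496 kg/min

Heat released by hot stream: Q = 239 × 0.520 × (514 − 55.0) = 57045 kJ/min
Energy balance on cold side (adiabatic exchanger): Q = ṁ_c·Cp_c·(T_c,out − T_c,in)
ṁ_c = 57045 / [1.76 × (48.2 − -17.2)] = 495.59 kg/min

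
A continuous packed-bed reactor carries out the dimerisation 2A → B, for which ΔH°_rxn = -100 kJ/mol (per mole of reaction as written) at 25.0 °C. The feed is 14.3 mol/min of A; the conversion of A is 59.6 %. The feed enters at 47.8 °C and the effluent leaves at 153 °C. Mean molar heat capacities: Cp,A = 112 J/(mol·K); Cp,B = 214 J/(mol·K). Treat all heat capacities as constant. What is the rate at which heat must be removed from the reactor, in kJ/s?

Extent of reaction ξ = 0.596 × 14.3 / 2 = 4.2614 mol/min
Reaction term: ξ·ΔH°_rxn = 4.2614 × -100 = -426.14 kJ/min
Sensible, feed 47.8→25 °C: -36.516 kJ/min
Outlet flows (mol/min): A 5.7772, B 4.2614
Sensible, products 25→153 °C: 199.55 kJ/min
Q = ΔH = -263.11 kJ/min = -4.3851 kW
Heat removed = 4.3851 kJ/s

Q_out = 4.39 kJ/s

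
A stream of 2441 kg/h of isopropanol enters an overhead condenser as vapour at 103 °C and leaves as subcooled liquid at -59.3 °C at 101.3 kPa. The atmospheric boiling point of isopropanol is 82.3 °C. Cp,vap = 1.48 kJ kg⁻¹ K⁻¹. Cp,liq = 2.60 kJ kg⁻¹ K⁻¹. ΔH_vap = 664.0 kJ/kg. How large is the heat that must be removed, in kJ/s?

vapour 103→82.3 °C: -30.636 kJ/kg
condensation at 82.3 °C: -664 kJ/kg
liquid 82.3→-59.3 °C: -368.16 kJ/kg
Δh = -30.636 + -664 + -368.16 = -1062.8 kJ/kg
Q = ṁ·Δh = 2441 kg/h × -1062.8 kJ/kg = -2.5943e+06 kJ/h
|Q| = 720.63 kW

Q_c = 721 kJ/s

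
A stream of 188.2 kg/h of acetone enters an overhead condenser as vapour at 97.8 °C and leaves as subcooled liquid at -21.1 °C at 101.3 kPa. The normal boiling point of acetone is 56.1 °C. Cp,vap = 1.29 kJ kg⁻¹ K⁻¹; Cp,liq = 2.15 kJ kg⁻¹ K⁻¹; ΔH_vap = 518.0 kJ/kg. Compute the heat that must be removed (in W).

vapour 97.8→56.1 °C: -53.793 kJ/kg
condensation at 56.1 °C: -518 kJ/kg
liquid 56.1→-21.1 °C: -165.98 kJ/kg
Δh = -53.793 + -518 + -165.98 = -737.77 kJ/kg
Q = ṁ·Δh = 188.2 kg/h × -737.77 kJ/kg = -138850 kJ/h
|Q| = 38.569 kW = 38569 W

Q_c = 38600 W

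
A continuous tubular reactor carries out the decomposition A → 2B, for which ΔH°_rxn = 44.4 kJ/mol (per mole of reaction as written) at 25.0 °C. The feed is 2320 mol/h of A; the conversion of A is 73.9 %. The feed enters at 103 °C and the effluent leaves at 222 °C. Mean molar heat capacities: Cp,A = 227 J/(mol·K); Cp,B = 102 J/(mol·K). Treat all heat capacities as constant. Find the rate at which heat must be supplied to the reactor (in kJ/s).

Extent of reaction ξ = 0.739 × 2320 = 1714.5 mol/h
Reaction term: ξ·ΔH°_rxn = 1714.5 × 44.4 = 76123 kJ/h
Sensible, feed 103→25 °C: -41078 kJ/h
Outlet flows (mol/h): A 605.52, B 3429
Sensible, products 25→222 °C: 95980 kJ/h
Q = ΔH = 131020 kJ/h = 36.396 kW
Heat supplied = 36.396 kJ/s

Q_in = 36.4 kJ/s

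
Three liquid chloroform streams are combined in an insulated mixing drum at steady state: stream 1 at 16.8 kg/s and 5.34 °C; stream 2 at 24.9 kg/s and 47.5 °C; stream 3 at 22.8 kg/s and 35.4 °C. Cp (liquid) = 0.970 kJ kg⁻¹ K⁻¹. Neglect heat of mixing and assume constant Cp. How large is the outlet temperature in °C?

Adiabatic, steady state ⇒ Σ ṁᵢCp,ᵢ(T_out − Tᵢ) = 0
T_out = Σ ṁᵢCp,ᵢTᵢ / Σ ṁᵢCp,ᵢ
      = 2017.2 / 62.565 = 32.242 °C

T_out = 32.2 °C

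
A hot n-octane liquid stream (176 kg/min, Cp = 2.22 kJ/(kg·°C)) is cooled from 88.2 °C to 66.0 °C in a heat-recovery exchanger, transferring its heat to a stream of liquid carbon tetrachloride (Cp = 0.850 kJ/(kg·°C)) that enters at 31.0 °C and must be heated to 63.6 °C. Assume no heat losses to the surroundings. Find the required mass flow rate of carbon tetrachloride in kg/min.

Heat released by hot stream: Q = 176 × 2.22 × (88.2 − 66.0) = 8674 kJ/min
Energy balance on cold side (adiabatic exchanger): Q = ṁ_c·Cp_c·(T_c,out − T_c,in)
ṁ_c = 8674 / [0.850 × (63.6 − 31.0)] = 313.03 kg/min

ṁ_c = 313 kg/min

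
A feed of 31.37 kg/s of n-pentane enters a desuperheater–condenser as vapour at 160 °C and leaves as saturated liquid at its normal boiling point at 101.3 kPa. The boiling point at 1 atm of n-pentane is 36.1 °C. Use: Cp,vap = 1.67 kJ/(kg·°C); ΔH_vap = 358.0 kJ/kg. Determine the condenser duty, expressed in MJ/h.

vapour 160→36.1 °C: -206.91 kJ/kg
condensation at 36.1 °C: -358 kJ/kg
Δh = -206.91 + -358 = -564.91 kJ/kg
Q = ṁ·Δh = 31.37 kg/s × -564.91 kJ/kg = -17721 kJ/s
|Q| = 17721 kW = 63797 MJ/h

Q_c = 63800 MJ/h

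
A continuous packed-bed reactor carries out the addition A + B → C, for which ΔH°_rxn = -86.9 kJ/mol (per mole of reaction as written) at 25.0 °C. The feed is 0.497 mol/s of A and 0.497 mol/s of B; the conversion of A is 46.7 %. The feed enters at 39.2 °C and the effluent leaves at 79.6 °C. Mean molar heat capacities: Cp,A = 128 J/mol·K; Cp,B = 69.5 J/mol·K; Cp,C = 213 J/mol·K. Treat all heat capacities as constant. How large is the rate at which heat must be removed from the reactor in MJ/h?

Extent of reaction ξ = 0.467 × 0.497 = 0.2321 mol/s
Reaction term: ξ·ΔH°_rxn = 0.2321 × -86.9 = -20.169 kJ/s
Sensible, feed 39.2→25 °C: -1.3938 kJ/s
Outlet flows (mol/s): A 0.2649, B 0.2649, C 0.2321
Sensible, products 25→79.6 °C: 5.5558 kJ/s
Q = ΔH = -16.007 kJ/s = -16.007 kW
Heat removed = 57.627 MJ/h

Q_out = 57.6 MJ/h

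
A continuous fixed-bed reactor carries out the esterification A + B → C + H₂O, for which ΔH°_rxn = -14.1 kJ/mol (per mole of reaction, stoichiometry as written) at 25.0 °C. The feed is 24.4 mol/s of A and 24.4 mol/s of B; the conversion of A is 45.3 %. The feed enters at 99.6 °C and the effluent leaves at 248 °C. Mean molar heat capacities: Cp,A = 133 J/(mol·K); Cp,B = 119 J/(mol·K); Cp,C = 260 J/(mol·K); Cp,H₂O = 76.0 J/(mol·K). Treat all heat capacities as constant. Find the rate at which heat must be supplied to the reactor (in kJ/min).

Extent of reaction ξ = 0.453 × 24.4 = 11.053 mol/s
Reaction term: ξ·ΔH°_rxn = 11.053 × -14.1 = -155.85 kJ/s
Sensible, feed 99.6→25 °C: -458.7 kJ/s
Outlet flows (mol/s): A 13.347, B 13.347, C 11.053, H₂O 11.053
Sensible, products 25→248 °C: 1578.2 kJ/s
Q = ΔH = 963.68 kJ/s = 963.68 kW
Heat supplied = 57821 kJ/min

Q_in = 57800 kJ/min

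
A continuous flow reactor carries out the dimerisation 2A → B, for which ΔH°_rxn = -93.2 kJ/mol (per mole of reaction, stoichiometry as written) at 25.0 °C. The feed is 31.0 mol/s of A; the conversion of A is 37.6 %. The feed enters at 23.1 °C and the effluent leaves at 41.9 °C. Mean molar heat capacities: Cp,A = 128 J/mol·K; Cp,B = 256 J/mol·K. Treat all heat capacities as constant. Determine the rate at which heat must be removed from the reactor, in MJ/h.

Extent of reaction ξ = 0.376 × 31.0 / 2 = 5.828 mol/s
Reaction term: ξ·ΔH°_rxn = 5.828 × -93.2 = -543.17 kJ/s
Sensible, feed 23.1→25 °C: 7.5392 kJ/s
Outlet flows (mol/s): A 19.344, B 5.828
Sensible, products 25→41.9 °C: 67.059 kJ/s
Q = ΔH = -468.57 kJ/s = -468.57 kW
Heat removed = 1686.9 MJ/h

Q_out = 1690 MJ/h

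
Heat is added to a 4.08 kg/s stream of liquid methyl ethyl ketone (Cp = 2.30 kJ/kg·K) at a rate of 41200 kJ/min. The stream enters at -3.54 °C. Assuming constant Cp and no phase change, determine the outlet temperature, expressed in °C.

Q = 41200 kJ/min = 686.67 kJ/s
ΔT = Q/(ṁ·Cp) = 686.67/(4.08×2.30) = 73.174 K
T_out = -3.54 + 73.174 = 69.634 °C

T_out = 69.6 °C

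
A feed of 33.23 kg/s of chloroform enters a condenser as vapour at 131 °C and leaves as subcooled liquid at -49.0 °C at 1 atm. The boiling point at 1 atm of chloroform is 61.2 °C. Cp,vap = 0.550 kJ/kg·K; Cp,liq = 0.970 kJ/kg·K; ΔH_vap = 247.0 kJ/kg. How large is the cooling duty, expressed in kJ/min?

vapour 131→61.2 °C: -38.39 kJ/kg
condensation at 61.2 °C: -247 kJ/kg
liquid 61.2→-49.0 °C: -106.89 kJ/kg
Δh = -38.39 + -247 + -106.89 = -392.28 kJ/kg
Q = ṁ·Δh = 33.23 kg/s × -392.28 kJ/kg = -13036 kJ/s
|Q| = 13036 kW = 782140 kJ/min

Q_c = 782000 kJ/min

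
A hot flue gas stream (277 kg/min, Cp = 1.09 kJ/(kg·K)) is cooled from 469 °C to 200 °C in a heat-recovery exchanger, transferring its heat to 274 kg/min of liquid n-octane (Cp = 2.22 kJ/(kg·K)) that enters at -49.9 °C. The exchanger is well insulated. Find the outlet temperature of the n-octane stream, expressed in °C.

T_c,out = 83.6 °C

Heat released by hot stream: Q = 277 × 1.09 × (469 − 200) = 81219 kJ/min
Energy balance on cold side (adiabatic exchanger): Q = ṁ_c·Cp_c·(T_c,out − T_c,in)
T_c,out = -49.9 + 81219/(274 × 2.22) = 83.623 °C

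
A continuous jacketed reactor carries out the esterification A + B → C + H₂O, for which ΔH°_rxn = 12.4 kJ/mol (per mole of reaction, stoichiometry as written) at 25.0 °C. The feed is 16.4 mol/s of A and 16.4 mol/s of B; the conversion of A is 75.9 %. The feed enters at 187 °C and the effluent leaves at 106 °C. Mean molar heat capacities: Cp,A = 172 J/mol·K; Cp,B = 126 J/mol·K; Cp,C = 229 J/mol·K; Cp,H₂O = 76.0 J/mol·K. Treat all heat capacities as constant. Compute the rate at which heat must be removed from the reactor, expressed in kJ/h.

Extent of reaction ξ = 0.759 × 16.4 = 12.448 mol/s
Reaction term: ξ·ΔH°_rxn = 12.448 × 12.4 = 154.35 kJ/s
Sensible, feed 187→25 °C: -791.73 kJ/s
Outlet flows (mol/s): A 3.9524, B 3.9524, C 12.448, H₂O 12.448
Sensible, products 25→106 °C: 402.92 kJ/s
Q = ΔH = -234.46 kJ/s = -234.46 kW
Heat removed = 844040 kJ/h

Q_out = 844000 kJ/h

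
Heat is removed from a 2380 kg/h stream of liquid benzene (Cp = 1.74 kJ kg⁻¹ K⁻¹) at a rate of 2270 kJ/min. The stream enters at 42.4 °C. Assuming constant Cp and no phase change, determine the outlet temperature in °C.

T_out = 9.51 °C

Q = 2270 kJ/min = 136200 kJ/h
ΔT = Q/(ṁ·Cp) = 136200/(2380×1.74) = 32.889 K
T_out = 42.4 − 32.889 = 9.511 °C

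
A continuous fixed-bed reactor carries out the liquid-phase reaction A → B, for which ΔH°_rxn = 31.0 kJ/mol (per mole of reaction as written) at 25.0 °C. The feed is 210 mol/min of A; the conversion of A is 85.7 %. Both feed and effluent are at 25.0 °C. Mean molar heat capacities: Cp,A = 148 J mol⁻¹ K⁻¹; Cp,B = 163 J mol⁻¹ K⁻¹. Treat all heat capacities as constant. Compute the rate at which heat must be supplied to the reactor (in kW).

Extent of reaction ξ = 0.857 × 210 = 179.97 mol/min
Reaction term: ξ·ΔH°_rxn = 179.97 × 31.0 = 5579.1 kJ/min
Q = ΔH = 5579.1 kJ/min = 92.984 kW
Heat supplied = 92.984 kW

Q_in = 93.0 kW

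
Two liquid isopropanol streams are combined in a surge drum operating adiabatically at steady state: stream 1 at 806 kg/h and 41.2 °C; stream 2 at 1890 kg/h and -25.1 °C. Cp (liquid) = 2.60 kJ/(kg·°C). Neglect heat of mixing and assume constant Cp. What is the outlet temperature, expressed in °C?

Energy balance with Q = 0: Σ ṁᵢCp,ᵢ(T_out − Tᵢ) = 0
Σ ṁᵢCp,ᵢTᵢ = 806×2.60×41.2 + 1890×2.60×-25.1 = -37003
Σ ṁᵢCp,ᵢ = 806×2.60 + 1890×2.60 = 7009.6
T_out = -37003 / 7009.6 = -5.2789 °C

T_out = -5.28 °C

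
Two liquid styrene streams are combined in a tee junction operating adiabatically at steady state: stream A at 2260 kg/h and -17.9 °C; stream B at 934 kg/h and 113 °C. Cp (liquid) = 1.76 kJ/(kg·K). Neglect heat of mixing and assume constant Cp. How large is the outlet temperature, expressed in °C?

Adiabatic, steady state ⇒ Σ ṁᵢCp,ᵢ(T_out − Tᵢ) = 0
Σ ṁᵢCp,ᵢTᵢ = 2260×1.76×-17.9 + 934×1.76×113 = 114550
Σ ṁᵢCp,ᵢ = 2260×1.76 + 934×1.76 = 5621.4
T_out = 114550 / 5621.4 = 20.378 °C

T_out = 20.4 °C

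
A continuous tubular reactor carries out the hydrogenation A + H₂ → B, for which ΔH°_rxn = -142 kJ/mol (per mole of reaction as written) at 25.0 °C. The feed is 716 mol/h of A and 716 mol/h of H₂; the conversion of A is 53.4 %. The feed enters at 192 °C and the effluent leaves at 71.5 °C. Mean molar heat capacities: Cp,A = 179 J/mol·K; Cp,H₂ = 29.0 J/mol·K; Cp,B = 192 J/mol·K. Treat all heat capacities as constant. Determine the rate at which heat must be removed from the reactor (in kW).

Extent of reaction ξ = 0.534 × 716 = 382.34 mol/h
Reaction term: ξ·ΔH°_rxn = 382.34 × -142 = -54293 kJ/h
Sensible, feed 192→25 °C: -24871 kJ/h
Outlet flows (mol/h): A 333.66, H₂ 333.66, B 382.34
Sensible, products 25→71.5 °C: 6640.7 kJ/h
Q = ΔH = -72523 kJ/h = -20.145 kW
Heat removed = 20.145 kW

Q_out = 20.1 kW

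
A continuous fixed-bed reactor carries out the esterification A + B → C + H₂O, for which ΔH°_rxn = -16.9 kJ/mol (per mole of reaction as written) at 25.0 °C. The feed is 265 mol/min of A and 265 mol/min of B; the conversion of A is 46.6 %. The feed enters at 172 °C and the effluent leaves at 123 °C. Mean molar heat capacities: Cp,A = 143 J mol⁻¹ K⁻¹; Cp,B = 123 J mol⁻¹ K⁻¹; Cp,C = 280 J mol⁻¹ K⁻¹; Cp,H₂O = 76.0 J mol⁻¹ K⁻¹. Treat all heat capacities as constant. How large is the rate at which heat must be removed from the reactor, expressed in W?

Q_out = 74200 W

Extent of reaction ξ = 0.466 × 265 = 123.49 mol/min
Reaction term: ξ·ΔH°_rxn = 123.49 × -16.9 = -2087 kJ/min
Sensible, feed 172→25 °C: -10362 kJ/min
Outlet flows (mol/min): A 141.51, B 141.51, C 123.49, H₂O 123.49
Sensible, products 25→123 °C: 7997.2 kJ/min
Q = ΔH = -4451.8 kJ/min = -74.197 kW
Heat removed = 74197 W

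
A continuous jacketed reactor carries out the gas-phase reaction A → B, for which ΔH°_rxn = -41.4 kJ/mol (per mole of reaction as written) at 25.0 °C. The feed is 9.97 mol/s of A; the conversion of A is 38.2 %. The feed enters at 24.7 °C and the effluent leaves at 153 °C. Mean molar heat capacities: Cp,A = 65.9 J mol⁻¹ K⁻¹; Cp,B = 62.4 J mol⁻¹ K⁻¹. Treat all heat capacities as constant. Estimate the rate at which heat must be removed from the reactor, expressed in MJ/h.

Extent of reaction ξ = 0.382 × 9.97 = 3.8085 mol/s
Reaction term: ξ·ΔH°_rxn = 3.8085 × -41.4 = -157.67 kJ/s
Sensible, feed 24.7→25 °C: 0.19711 kJ/s
Outlet flows (mol/s): A 6.1615, B 3.8085
Sensible, products 25→153 °C: 82.393 kJ/s
Q = ΔH = -75.084 kJ/s = -75.084 kW
Heat removed = 270.3 MJ/h

Q_out = 270 MJ/h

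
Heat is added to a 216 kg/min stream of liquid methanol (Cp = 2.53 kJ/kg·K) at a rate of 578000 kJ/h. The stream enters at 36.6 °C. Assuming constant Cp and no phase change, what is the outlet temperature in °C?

Q = 578000 kJ/h = 9633.3 kJ/min
ΔT = Q/(ṁ·Cp) = 9633.3/(216×2.53) = 17.628 K
T_out = 36.6 + 17.628 = 54.228 °C

T_out = 54.2 °C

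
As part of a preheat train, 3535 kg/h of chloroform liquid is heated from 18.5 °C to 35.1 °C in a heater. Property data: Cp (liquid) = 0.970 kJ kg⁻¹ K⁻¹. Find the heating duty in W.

Q = 15800 W

Q = ṁ·Cp·ΔT = 3535 × 0.970 × (35.1 − 18.5) = 56921 kJ/h
Converting: 56921 / 3600 s = 15.811 kW
Heating duty = 15811 W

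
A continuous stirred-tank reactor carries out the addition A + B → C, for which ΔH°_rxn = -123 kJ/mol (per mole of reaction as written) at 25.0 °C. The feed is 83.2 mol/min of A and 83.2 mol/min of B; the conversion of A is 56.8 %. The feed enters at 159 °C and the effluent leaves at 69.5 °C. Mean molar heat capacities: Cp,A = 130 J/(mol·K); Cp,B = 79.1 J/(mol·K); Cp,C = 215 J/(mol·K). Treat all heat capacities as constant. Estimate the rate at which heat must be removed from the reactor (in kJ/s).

Extent of reaction ξ = 0.568 × 83.2 = 47.258 mol/min
Reaction term: ξ·ΔH°_rxn = 47.258 × -123 = -5812.7 kJ/min
Sensible, feed 159→25 °C: -2331.2 kJ/min
Outlet flows (mol/min): A 35.942, B 35.942, C 47.258
Sensible, products 25→69.5 °C: 786.58 kJ/min
Q = ΔH = -7357.3 kJ/min = -122.62 kW
Heat removed = 122.62 kJ/s

Q_out = 123 kJ/s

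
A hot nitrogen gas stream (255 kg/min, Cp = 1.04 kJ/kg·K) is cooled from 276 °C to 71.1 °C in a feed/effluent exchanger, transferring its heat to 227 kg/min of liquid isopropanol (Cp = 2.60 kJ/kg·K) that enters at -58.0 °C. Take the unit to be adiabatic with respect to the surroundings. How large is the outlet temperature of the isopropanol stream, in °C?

T_c,out = 34.1 °C

Heat released by hot stream: Q = 255 × 1.04 × (276 − 71.1) = 54339 kJ/min
Energy balance on cold side (adiabatic exchanger): Q = ṁ_c·Cp_c·(T_c,out − T_c,in)
T_c,out = -58.0 + 54339/(227 × 2.60) = 34.07 °C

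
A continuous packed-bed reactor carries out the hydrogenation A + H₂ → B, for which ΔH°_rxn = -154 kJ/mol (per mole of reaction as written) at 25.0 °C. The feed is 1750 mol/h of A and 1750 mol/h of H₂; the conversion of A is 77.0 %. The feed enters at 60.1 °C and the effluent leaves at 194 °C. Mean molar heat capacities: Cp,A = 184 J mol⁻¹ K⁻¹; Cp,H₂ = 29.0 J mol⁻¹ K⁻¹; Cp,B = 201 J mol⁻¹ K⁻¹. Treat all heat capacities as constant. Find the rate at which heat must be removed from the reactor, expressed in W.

Extent of reaction ξ = 0.770 × 1750 = 1347.5 mol/h
Reaction term: ξ·ΔH°_rxn = 1347.5 × -154 = -207520 kJ/h
Sensible, feed 60.1→25 °C: -13084 kJ/h
Outlet flows (mol/h): A 402.5, H₂ 402.5, B 1347.5
Sensible, products 25→194 °C: 60262 kJ/h
Q = ΔH = -160340 kJ/h = -44.538 kW
Heat removed = 44538 W

Q_out = 44500 W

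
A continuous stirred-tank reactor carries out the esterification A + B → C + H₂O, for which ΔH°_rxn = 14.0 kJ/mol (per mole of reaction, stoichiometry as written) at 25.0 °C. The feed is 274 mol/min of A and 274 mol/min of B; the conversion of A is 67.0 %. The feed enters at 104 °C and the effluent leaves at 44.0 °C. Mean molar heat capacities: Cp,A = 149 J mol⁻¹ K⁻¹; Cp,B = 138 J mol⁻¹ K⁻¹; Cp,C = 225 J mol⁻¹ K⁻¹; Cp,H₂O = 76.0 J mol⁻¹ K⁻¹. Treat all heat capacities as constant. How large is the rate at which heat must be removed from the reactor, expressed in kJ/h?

Extent of reaction ξ = 0.670 × 274 = 183.58 mol/min
Reaction term: ξ·ΔH°_rxn = 183.58 × 14.0 = 2570.1 kJ/min
Sensible, feed 104→25 °C: -6212.4 kJ/min
Outlet flows (mol/min): A 90.42, B 90.42, C 183.58, H₂O 183.58
Sensible, products 25→44.0 °C: 1543 kJ/min
Q = ΔH = -2099.3 kJ/min = -34.989 kW
Heat removed = 125960 kJ/h

Q_out = 126000 kJ/h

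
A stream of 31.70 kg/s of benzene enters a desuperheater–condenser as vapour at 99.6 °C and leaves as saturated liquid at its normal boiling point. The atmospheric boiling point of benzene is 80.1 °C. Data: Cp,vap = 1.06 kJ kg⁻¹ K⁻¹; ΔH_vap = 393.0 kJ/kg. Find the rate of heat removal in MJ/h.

Q_c = 47200 MJ/h

vapour 99.6→80.1 °C: -20.67 kJ/kg
condensation at 80.1 °C: -393 kJ/kg
Δh = -20.67 + -393 = -413.67 kJ/kg
Q = ṁ·Δh = 31.70 kg/s × -413.67 kJ/kg = -13113 kJ/s
|Q| = 13113 kW = 47208 MJ/h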